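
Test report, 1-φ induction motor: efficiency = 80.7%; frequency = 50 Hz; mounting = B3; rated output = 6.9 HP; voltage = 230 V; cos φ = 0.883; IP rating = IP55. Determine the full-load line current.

P_out = 6.9 × 746 = 5147 W
P_in = P_out / η = 5147 / 0.807 = 6378 W
I = P_in / (V·cosφ) = 6378 / (230 × 0.883) = 31.4 A

31.4 A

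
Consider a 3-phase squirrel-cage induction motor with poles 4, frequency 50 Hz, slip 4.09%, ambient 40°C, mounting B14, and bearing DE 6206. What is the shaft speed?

n_s = 120f/p = 120×50/4 = 1500 rpm
n = n_s(1 − s) = 1500 × (1 − 0.0409) = 1439 rpm

1439 rpm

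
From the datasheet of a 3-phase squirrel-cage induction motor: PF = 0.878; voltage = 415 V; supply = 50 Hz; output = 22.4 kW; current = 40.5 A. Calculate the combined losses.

3.16 kW

P_in = √3·V·I·cosφ = 1.732×415×40.5×0.878 = 25559 W
P_out = 22400 W
Losses = P_in − P_out = 25559 − 22400 = 3159 W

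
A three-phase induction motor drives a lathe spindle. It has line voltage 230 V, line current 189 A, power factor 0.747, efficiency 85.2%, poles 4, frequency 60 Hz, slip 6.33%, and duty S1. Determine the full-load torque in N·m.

P_in = √3·V·I·cosφ = 1.732 × 230 × 189 × 0.747 = 56242 W
P_out = η·P_in = 0.852 × 56242 = 47918 W
n_s = 120×60/4 = 1800 rpm; n = 1800×(1−0.0633) = 1686 rpm
ω = 2π×1686/60 = 176.6 rad/s
τ = P_out/ω = 47918/176.6 = 271 N·m

271 N·m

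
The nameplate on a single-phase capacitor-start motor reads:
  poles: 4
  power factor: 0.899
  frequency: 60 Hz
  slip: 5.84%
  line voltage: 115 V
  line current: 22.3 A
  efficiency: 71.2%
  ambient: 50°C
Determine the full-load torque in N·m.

9.25 N·m

P_in = V·I·cosφ = 115 × 22.3 × 0.899 = 2305 W
P_out = η·P_in = 0.712 × 2305 = 1641 W
n_s = 120×60/4 = 1800 rpm; n = 1800×(1−0.0584) = 1695 rpm
ω = 2π×1695/60 = 177.5 rad/s
τ = P_out/ω = 1641/177.5 = 9.25 N·m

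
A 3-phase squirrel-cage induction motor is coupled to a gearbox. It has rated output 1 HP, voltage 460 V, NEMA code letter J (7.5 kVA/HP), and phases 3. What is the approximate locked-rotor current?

S_LR = 7.5 × 1 = 7.5 kVA
I_LR = S_LR/(√3·V_L) = 7500/(1.732×460) = 9.41 A

9.41 A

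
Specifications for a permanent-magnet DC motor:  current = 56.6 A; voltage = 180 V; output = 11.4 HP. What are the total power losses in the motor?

1.68 kW

P_in = V·I = 180×56.6 = 10188 W
P_out = 11.4×746 = 8504 W
Losses = P_in − P_out = 10188 − 8504 = 1684 W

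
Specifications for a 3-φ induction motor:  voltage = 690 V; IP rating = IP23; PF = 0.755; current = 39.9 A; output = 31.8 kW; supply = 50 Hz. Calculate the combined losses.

P_in = √3·V·I·cosφ = 1.732×690×39.9×0.755 = 36001 W
P_out = 31800 W
Losses = P_in − P_out = 36001 − 31800 = 4201 W

4.2 kW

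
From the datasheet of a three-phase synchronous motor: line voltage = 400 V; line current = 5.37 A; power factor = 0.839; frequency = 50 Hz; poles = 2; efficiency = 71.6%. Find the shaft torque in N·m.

7.11 N·m

P_in = √3·V·I·cosφ = 1.732 × 400 × 5.37 × 0.839 = 3121 W
P_out = η·P_in = 0.716 × 3121 = 2235 W
n = n_s = 120×50/2 = 3000 rpm (synchronous)
ω = 2π×3000/60 = 314.2 rad/s
τ = P_out/ω = 2235/314.2 = 7.11 N·m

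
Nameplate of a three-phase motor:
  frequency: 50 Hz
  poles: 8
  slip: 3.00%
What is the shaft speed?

n_s = 120f/p = 120×50/8 = 750 rpm
n = n_s(1 − s) = 750 × (1 − 0.03) = 728 rpm

728 rpm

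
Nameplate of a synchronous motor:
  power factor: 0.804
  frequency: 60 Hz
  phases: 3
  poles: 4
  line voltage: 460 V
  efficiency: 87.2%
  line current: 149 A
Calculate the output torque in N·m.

P_in = √3·V·I·cosφ = 1.732 × 460 × 149 × 0.804 = 95444 W
P_out = η·P_in = 0.872 × 95444 = 83227 W
n = n_s = 120×60/4 = 1800 rpm (synchronous)
ω = 2π×1800/60 = 188.5 rad/s
τ = P_out/ω = 83227/188.5 = 442 N·m

442 N·m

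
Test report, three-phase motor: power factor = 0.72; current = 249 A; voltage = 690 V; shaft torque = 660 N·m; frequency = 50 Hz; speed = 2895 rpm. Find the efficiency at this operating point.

93.4 %

ω = 2π × 2895/60 = 303.2 rad/s; P_out = τω = 660 × 303.2 = 200112 W
P_in = √3·V_L·I_L·cosφ = 1.732 × 690 × 249 × 0.72 = 214254 W
η = P_out / P_in = 200112 / 214254 = 0.934 = 93.4%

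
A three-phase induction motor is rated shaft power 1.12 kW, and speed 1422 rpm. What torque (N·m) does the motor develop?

7.52 N·m

ω = 2π × 1422/60 = 148.9 rad/s
τ = P/ω = 1120/148.9 = 7.52 N·m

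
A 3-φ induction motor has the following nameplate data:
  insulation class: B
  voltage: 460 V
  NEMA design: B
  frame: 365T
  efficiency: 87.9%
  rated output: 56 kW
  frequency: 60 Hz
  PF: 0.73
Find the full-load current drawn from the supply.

110 A

P_out = 56 kW = 56000 W
P_in = P_out / η = 56000 / 0.879 = 63709 W
I_L = P_in / (√3·V_L·cosφ) = 63709 / (1.732 × 460 × 0.73) = 110 A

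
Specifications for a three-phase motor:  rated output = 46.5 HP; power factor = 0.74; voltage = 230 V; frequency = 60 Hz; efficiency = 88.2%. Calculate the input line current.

133 A

P_out = 46.5 × 746 = 34689 W
P_in = P_out / η = 34689 / 0.882 = 39330 W
I_L = P_in / (√3·V_L·cosφ) = 39330 / (1.732 × 230 × 0.74) = 133 A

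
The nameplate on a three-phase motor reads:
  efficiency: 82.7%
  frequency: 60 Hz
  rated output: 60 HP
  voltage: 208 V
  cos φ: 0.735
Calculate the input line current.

P_out = 60 × 746 = 44760 W
P_in = P_out / η = 44760 / 0.827 = 54123 W
I_L = P_in / (√3·V_L·cosφ) = 54123 / (1.732 × 208 × 0.735) = 204 A

204 A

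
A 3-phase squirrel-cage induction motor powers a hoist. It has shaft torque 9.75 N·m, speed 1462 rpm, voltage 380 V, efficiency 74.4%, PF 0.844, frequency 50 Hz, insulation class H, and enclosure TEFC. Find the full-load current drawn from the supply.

ω = 2π×1462/60 = 153.1 rad/s; P_out = τω = 9.75 × 153.1 = 1493 W
P_in = P_out / η = 1493 / 0.744 = 2007 W
I_L = P_in / (√3·V_L·cosφ) = 2007 / (1.732 × 380 × 0.844) = 3.61 A

3.61 A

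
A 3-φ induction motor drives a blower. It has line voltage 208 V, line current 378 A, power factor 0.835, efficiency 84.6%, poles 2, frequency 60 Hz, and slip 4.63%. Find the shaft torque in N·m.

P_in = √3·V·I·cosφ = 1.732 × 208 × 378 × 0.835 = 113708 W
P_out = η·P_in = 0.846 × 113708 = 96197 W
n_s = 120×60/2 = 3600 rpm; n = 3600×(1−0.0463) = 3433 rpm
ω = 2π×3433/60 = 359.5 rad/s
τ = P_out/ω = 96197/359.5 = 268 N·m

268 N·m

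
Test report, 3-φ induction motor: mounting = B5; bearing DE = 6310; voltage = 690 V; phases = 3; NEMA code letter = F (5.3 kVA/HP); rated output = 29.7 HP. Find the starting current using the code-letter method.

S_LR = 5.3 × 29.7 = 157.41 kVA
I_LR = S_LR/(√3·V_L) = 157410/(1.732×690) = 132 A

132 A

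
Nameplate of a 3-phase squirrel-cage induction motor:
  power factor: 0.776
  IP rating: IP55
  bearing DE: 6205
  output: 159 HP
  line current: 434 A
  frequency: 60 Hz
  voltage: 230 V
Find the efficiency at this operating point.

88.4 %

P_out = 159 × 746 = 118614 W
P_in = √3·V_L·I_L·cosφ = 1.732 × 230 × 434 × 0.776 = 134161 W
η = P_out / P_in = 118614 / 134161 = 0.884 = 88.4%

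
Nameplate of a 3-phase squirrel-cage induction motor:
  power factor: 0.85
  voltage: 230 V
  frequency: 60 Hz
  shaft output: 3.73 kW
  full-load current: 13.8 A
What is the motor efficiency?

P_out = 3.73 kW = 3730 W
P_in = √3·V_L·I_L·cosφ = 1.732 × 230 × 13.8 × 0.85 = 4673 W
η = P_out / P_in = 3730 / 4673 = 0.798 = 79.8%

79.8 %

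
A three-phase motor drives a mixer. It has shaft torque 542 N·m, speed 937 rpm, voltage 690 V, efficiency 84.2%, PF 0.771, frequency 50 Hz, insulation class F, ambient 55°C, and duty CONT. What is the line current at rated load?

ω = 2π×937/60 = 98.12 rad/s; P_out = τω = 542 × 98.12 = 53181 W
P_in = P_out / η = 53181 / 0.842 = 63160 W
I_L = P_in / (√3·V_L·cosφ) = 63160 / (1.732 × 690 × 0.771) = 68.5 A

68.5 A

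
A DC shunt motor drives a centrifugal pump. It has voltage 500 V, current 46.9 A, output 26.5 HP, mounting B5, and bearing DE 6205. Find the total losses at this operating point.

P_in = V·I = 500×46.9 = 23450 W
P_out = 26.5×746 = 19769 W
Losses = P_in − P_out = 23450 − 19769 = 3681 W

3680 W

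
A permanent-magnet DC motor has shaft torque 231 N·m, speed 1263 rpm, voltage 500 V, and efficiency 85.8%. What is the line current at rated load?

71.2 A

ω = 2π×1263/60 = 132.3 rad/s; P_out = τω = 231 × 132.3 = 30561 W
P_in = P_out / η = 30561 / 0.858 = 35619 W
I = P_in / V = 35619 / 500 = 71.2 A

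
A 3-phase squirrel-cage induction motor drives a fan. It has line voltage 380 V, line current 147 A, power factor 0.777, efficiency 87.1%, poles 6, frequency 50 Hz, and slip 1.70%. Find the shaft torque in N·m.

636 N·m

P_in = √3·V·I·cosφ = 1.732 × 380 × 147 × 0.777 = 75174 W
P_out = η·P_in = 0.871 × 75174 = 65477 W
n_s = 120×50/6 = 1000 rpm; n = 1000×(1−0.017) = 983 rpm
ω = 2π×983/60 = 102.9 rad/s
τ = P_out/ω = 65477/102.9 = 636 N·m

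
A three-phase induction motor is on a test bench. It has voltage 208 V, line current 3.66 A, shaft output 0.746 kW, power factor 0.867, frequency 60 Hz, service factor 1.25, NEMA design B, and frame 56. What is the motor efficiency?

65.3 %

P_out = 0.746 kW = 746 W
P_in = √3·V_L·I_L·cosφ = 1.732 × 208 × 3.66 × 0.867 = 1143 W
η = P_out / P_in = 746 / 1143 = 0.653 = 65.3%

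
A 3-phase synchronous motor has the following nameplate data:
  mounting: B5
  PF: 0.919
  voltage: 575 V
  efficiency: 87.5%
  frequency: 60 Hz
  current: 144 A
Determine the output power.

P_in = √3·V·I·cosφ = 1.732 × 575 × 144 × 0.919 = 131793 W
P_out = η·P_in = 0.875 × 131793 = 115319 W

115 kW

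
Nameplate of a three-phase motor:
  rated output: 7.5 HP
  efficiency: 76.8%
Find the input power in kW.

7.29 kW

P_out = 7.5 × 746 = 5595 W
P_in = P_out/η = 5595/0.768 = 7285 W = 7.29 kW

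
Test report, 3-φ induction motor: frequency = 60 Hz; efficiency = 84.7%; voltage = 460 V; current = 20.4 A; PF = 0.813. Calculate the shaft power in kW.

P_in = √3·V·I·cosφ = 1.732 × 460 × 20.4 × 0.813 = 13214 W
P_out = η·P_in = 0.847 × 13214 = 11192 W

11.2 kW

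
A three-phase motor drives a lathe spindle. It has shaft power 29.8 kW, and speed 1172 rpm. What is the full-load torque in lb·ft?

179 lb·ft

ω = 2π × 1172/60 = 122.7 rad/s
τ = P/ω = 29800/122.7 = 242.9 N·m
In lb·ft: 242.9/1.356 = 179 lb·ft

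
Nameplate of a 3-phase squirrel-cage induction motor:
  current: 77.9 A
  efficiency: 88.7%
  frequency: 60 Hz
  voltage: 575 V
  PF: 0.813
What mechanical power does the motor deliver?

P_in = √3·V·I·cosφ = 1.732 × 575 × 77.9 × 0.813 = 63073 W
P_out = η·P_in = 0.887 × 63073 = 55946 W

55.9 kW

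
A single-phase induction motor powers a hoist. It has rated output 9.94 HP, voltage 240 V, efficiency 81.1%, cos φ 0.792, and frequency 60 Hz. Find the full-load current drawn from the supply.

48.1 A

P_out = 9.94 × 746 = 7415 W
P_in = P_out / η = 7415 / 0.811 = 9143 W
I = P_in / (V·cosφ) = 9143 / (240 × 0.792) = 48.1 A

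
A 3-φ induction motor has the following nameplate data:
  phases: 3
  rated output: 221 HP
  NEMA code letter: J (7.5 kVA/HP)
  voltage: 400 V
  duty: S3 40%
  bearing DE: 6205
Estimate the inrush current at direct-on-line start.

2390 A

S_LR = 7.5 × 221 = 1657.5 kVA
I_LR = S_LR/(√3·V_L) = 1657500/(1.732×400) = 2390 A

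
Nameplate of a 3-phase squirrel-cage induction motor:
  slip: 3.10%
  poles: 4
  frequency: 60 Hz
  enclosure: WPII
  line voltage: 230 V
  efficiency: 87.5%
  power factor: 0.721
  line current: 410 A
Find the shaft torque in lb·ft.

P_in = √3·V·I·cosφ = 1.732 × 230 × 410 × 0.721 = 117759 W
P_out = η·P_in = 0.875 × 117759 = 103039 W
n_s = 120×60/4 = 1800 rpm; n = 1800×(1−0.031) = 1744 rpm
ω = 2π×1744/60 = 182.6 rad/s
τ = P_out/ω = 103039/182.6 = 564.3 N·m
In lb·ft: 564.3/1.356 = 416 lb·ft

416 lb·ft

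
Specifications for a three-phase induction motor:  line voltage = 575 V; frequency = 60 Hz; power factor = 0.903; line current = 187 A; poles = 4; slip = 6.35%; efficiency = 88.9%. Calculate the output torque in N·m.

847 N·m

P_in = √3·V·I·cosφ = 1.732 × 575 × 187 × 0.903 = 168169 W
P_out = η·P_in = 0.889 × 168169 = 149502 W
n_s = 120×60/4 = 1800 rpm; n = 1800×(1−0.0635) = 1686 rpm
ω = 2π×1686/60 = 176.6 rad/s
τ = P_out/ω = 149502/176.6 = 847 N·m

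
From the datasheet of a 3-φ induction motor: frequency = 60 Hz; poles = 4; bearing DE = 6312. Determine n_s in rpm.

n_s = 120f/p = 120×60/4 = 1800 rpm

1800 rpm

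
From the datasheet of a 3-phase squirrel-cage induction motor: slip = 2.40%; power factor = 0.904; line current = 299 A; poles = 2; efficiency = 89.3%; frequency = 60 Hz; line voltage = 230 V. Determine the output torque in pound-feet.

193 lb·ft

P_in = √3·V·I·cosφ = 1.732 × 230 × 299 × 0.904 = 107675 W
P_out = η·P_in = 0.893 × 107675 = 96154 W
n_s = 120×60/2 = 3600 rpm; n = 3600×(1−0.024) = 3514 rpm
ω = 2π×3514/60 = 368 rad/s
τ = P_out/ω = 96154/368 = 261.3 N·m
In lb·ft: 261.3/1.356 = 193 lb·ft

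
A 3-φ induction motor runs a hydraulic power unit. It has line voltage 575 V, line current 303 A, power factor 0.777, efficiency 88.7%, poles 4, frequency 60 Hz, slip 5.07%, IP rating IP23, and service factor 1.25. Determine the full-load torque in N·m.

1160 N·m

P_in = √3·V·I·cosφ = 1.732 × 575 × 303 × 0.777 = 234466 W
P_out = η·P_in = 0.887 × 234466 = 207971 W
n_s = 120×60/4 = 1800 rpm; n = 1800×(1−0.0507) = 1709 rpm
ω = 2π×1709/60 = 179 rad/s
τ = P_out/ω = 207971/179 = 1160 N·m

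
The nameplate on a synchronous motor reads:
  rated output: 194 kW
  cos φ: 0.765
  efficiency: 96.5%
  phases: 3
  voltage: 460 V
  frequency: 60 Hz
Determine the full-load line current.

P_out = 194 kW = 194000 W
P_in = P_out / η = 194000 / 0.965 = 201036 W
I_L = P_in / (√3·V_L·cosφ) = 201036 / (1.732 × 460 × 0.765) = 330 A

330 A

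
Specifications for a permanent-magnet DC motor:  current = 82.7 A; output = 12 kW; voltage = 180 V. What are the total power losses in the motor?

P_in = V·I = 180×82.7 = 14886 W
P_out = 12000 W
Losses = P_in − P_out = 14886 − 12000 = 2886 W

2.89 kW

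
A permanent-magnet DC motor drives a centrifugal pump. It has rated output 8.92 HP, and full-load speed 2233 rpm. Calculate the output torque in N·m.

28.5 N·m

P_out = 8.92 × 746 = 6654 W
ω = 2π × 2233/60 = 233.8 rad/s
τ = P_out/ω = 6654/233.8 = 28.5 N·m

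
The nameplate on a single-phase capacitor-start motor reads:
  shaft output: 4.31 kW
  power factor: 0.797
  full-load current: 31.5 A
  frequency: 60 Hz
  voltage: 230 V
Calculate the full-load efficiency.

74.6 %

P_out = 4.31 kW = 4310 W
P_in = V·I·cosφ = 230 × 31.5 × 0.797 = 5774 W
η = P_out / P_in = 4310 / 5774 = 0.746 = 74.6%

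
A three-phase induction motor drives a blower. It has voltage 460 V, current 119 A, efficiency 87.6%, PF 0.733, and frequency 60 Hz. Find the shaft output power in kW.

60.9 kW

P_in = √3·V·I·cosφ = 1.732 × 460 × 119 × 0.733 = 69495 W
P_out = η·P_in = 0.876 × 69495 = 60878 W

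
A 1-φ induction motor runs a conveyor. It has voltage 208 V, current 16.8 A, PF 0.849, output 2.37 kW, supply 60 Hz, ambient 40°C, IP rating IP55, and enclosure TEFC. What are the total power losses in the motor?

597 W

P_in = V·I·cosφ = 208×16.8×0.849 = 2967 W
P_out = 2370 W
Losses = P_in − P_out = 2967 − 2370 = 597 W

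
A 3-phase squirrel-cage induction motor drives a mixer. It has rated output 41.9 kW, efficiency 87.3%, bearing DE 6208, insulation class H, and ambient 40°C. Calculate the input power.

48 kW

P_out = 41900 W
P_in = P_out/η = 41900/0.873 = 47995 W = 48 kW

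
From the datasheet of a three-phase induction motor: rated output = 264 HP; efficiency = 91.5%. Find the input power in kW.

215 kW

P_out = 264 × 746 = 196944 W
P_in = P_out/η = 196944/0.915 = 215239 W = 215 kW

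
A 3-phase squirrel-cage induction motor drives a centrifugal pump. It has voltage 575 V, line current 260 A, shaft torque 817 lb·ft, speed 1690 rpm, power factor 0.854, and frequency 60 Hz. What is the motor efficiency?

τ = 817 lb·ft × 1.356 = 1108 N·m
ω = 2π × 1690/60 = 177 rad/s; P_out = τω = 1108 × 177 = 196116 W
P_in = √3·V_L·I_L·cosφ = 1.732 × 575 × 260 × 0.854 = 221130 W
η = P_out / P_in = 196116 / 221130 = 0.887 = 88.7%

88.7 %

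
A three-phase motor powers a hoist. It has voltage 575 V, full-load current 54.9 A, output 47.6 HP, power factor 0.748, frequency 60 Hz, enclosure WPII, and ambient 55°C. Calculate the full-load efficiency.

86.8 %

P_out = 47.6 × 746 = 35510 W
P_in = √3·V_L·I_L·cosφ = 1.732 × 575 × 54.9 × 0.748 = 40897 W
η = P_out / P_in = 35510 / 40897 = 0.868 = 86.8%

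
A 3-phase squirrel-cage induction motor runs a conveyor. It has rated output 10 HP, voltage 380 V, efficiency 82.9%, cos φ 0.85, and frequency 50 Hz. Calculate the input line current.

P_out = 10 × 746 = 7460 W
P_in = P_out / η = 7460 / 0.829 = 8999 W
I_L = P_in / (√3·V_L·cosφ) = 8999 / (1.732 × 380 × 0.85) = 16.1 A

16.1 A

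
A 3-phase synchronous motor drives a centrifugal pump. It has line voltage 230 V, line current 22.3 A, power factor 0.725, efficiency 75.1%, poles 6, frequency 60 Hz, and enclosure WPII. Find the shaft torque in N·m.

P_in = √3·V·I·cosφ = 1.732 × 230 × 22.3 × 0.725 = 6440 W
P_out = η·P_in = 0.751 × 6440 = 4836 W
n = n_s = 120×60/6 = 1200 rpm (synchronous)
ω = 2π×1200/60 = 125.7 rad/s
τ = P_out/ω = 4836/125.7 = 38.5 N·m

38.5 N·m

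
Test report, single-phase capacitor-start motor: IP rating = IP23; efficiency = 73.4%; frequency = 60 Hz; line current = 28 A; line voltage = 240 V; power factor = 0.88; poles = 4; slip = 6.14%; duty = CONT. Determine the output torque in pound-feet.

18.1 lb·ft

P_in = V·I·cosφ = 240 × 28 × 0.88 = 5914 W
P_out = η·P_in = 0.734 × 5914 = 4341 W
n_s = 120×60/4 = 1800 rpm; n = 1800×(1−0.0614) = 1689 rpm
ω = 2π×1689/60 = 176.9 rad/s
τ = P_out/ω = 4341/176.9 = 24.54 N·m
In lb·ft: 24.54/1.356 = 18.1 lb·ft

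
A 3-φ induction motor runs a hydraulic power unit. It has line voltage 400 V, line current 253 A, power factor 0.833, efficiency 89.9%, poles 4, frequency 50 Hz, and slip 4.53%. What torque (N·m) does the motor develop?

875 N·m

P_in = √3·V·I·cosφ = 1.732 × 400 × 253 × 0.833 = 146007 W
P_out = η·P_in = 0.899 × 146007 = 131260 W
n_s = 120×50/4 = 1500 rpm; n = 1500×(1−0.0453) = 1432 rpm
ω = 2π×1432/60 = 150 rad/s
τ = P_out/ω = 131260/150 = 875 N·m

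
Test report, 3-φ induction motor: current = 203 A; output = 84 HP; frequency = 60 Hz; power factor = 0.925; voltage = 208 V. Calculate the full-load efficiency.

92.6 %

P_out = 84 × 746 = 62664 W
P_in = √3·V_L·I_L·cosφ = 1.732 × 208 × 203 × 0.925 = 67647 W
η = P_out / P_in = 62664 / 67647 = 0.926 = 92.6%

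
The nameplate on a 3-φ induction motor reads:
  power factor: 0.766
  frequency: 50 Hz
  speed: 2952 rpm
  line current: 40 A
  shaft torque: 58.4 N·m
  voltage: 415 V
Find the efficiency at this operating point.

ω = 2π × 2952/60 = 309.1 rad/s; P_out = τω = 58.4 × 309.1 = 18051 W
P_in = √3·V_L·I_L·cosφ = 1.732 × 415 × 40 × 0.766 = 22023 W
η = P_out / P_in = 18051 / 22023 = 0.820 = 82.0%

82.0 %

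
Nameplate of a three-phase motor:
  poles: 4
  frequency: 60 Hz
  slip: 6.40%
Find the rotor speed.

1685 rpm

n_s = 120f/p = 120×60/4 = 1800 rpm
n = n_s(1 − s) = 1800 × (1 − 0.064) = 1685 rpm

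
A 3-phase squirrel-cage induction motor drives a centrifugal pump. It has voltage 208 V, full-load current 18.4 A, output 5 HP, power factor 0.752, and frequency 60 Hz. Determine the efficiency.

P_out = 5 × 746 = 3730 W
P_in = √3·V_L·I_L·cosφ = 1.732 × 208 × 18.4 × 0.752 = 4985 W
η = P_out / P_in = 3730 / 4985 = 0.748 = 74.8%

74.8 %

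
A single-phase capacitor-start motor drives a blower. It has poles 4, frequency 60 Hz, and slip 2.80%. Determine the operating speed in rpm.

1750 rpm

n_s = 120f/p = 120×60/4 = 1800 rpm
n = n_s(1 − s) = 1800 × (1 − 0.028) = 1750 rpm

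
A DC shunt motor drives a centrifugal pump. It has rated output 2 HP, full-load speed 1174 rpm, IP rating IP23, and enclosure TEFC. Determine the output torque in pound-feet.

P_out = 2 × 746 = 1492 W
ω = 2π × 1174/60 = 122.9 rad/s
τ = P_out/ω = 1492/122.9 = 12.14 N·m
In lb·ft: 12.14/1.356 = 8.95 lb·ft

8.95 lb·ft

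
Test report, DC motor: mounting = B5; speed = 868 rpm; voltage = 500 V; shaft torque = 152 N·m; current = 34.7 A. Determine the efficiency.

79.6 %

ω = 2π × 868/60 = 90.9 rad/s; P_out = τω = 152 × 90.9 = 13817 W
P_in = V·I = 500 × 34.7 = 17350 W
η = P_out / P_in = 13817 / 17350 = 0.796 = 79.6%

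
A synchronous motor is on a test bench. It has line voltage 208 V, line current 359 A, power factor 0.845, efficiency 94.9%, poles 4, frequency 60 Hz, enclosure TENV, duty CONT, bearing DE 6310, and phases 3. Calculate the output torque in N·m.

550 N·m

P_in = √3·V·I·cosφ = 1.732 × 208 × 359 × 0.845 = 109285 W
P_out = η·P_in = 0.949 × 109285 = 103711 W
n = n_s = 120×60/4 = 1800 rpm (synchronous)
ω = 2π×1800/60 = 188.5 rad/s
τ = P_out/ω = 103711/188.5 = 550 N·m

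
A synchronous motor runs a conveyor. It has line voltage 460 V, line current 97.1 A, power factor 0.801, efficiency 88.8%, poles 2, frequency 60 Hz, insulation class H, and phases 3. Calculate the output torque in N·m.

P_in = √3·V·I·cosφ = 1.732 × 460 × 97.1 × 0.801 = 61967 W
P_out = η·P_in = 0.888 × 61967 = 55027 W
n = n_s = 120×60/2 = 3600 rpm (synchronous)
ω = 2π×3600/60 = 377 rad/s
τ = P_out/ω = 55027/377 = 146 N·m

146 N·m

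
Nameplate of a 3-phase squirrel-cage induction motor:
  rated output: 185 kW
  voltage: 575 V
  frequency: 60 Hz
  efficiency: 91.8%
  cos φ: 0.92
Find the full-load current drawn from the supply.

P_out = 185 kW = 185000 W
P_in = P_out / η = 185000 / 0.918 = 201525 W
I_L = P_in / (√3·V_L·cosφ) = 201525 / (1.732 × 575 × 0.92) = 220 A

220 A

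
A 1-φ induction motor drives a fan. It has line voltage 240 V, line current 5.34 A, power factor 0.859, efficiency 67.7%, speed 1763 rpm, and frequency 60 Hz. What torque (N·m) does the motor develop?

P_in = V·I·cosφ = 240 × 5.34 × 0.859 = 1101 W
P_out = η·P_in = 0.677 × 1101 = 745 W
n = 1763 rpm
ω = 2π×1763/60 = 184.6 rad/s
τ = P_out/ω = 745/184.6 = 4.04 N·m

4.04 N·m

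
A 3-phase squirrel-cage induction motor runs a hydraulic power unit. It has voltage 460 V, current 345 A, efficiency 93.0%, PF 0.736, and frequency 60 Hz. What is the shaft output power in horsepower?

P_in = √3·V·I·cosφ = 1.732 × 460 × 345 × 0.736 = 202303 W
P_out = η·P_in = 0.93 × 202303 = 188142 W
= 188142/746 = 252 HP

252 HP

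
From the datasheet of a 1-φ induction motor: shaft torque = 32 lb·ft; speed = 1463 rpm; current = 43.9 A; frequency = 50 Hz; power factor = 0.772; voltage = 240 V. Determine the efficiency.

τ = 32 lb·ft × 1.356 = 43.39 N·m
ω = 2π × 1463/60 = 153.2 rad/s; P_out = τω = 43.39 × 153.2 = 6647 W
P_in = V·I·cosφ = 240 × 43.9 × 0.772 = 8134 W
η = P_out / P_in = 6647 / 8134 = 0.817 = 81.7%

81.7 %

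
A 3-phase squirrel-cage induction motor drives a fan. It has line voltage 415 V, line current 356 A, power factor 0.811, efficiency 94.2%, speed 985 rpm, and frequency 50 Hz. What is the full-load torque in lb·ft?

1400 lb·ft

P_in = √3·V·I·cosφ = 1.732 × 415 × 356 × 0.811 = 207523 W
P_out = η·P_in = 0.942 × 207523 = 195487 W
n = 985 rpm
ω = 2π×985/60 = 103.1 rad/s
τ = P_out/ω = 195487/103.1 = 1896 N·m
In lb·ft: 1896/1.356 = 1400 lb·ft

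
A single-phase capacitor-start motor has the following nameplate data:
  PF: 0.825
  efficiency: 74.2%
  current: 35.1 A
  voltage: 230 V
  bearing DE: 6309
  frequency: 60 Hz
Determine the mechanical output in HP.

P_in = V·I·cosφ = 230 × 35.1 × 0.825 = 6660 W
P_out = η·P_in = 0.742 × 6660 = 4942 W
= 4942/746 = 6.62 HP

6.62 HP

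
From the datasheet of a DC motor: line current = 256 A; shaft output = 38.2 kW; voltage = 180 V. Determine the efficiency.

P_out = 38.2 kW = 38200 W
P_in = V·I = 180 × 256 = 46080 W
η = P_out / P_in = 38200 / 46080 = 0.829 = 82.9%

82.9 %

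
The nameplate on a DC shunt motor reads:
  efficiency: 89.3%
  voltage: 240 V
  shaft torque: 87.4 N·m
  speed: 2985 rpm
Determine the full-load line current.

ω = 2π×2985/60 = 312.6 rad/s; P_out = τω = 87.4 × 312.6 = 27321 W
P_in = P_out / η = 27321 / 0.893 = 30595 W
I = P_in / V = 30595 / 240 = 127 A

127 A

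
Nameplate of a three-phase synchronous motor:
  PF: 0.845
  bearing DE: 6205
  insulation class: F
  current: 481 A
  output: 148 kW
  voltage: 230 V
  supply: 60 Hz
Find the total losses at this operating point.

13900 W

P_in = √3·V·I·cosφ = 1.732×230×481×0.845 = 161911 W
P_out = 148000 W
Losses = P_in − P_out = 161911 − 148000 = 13911 W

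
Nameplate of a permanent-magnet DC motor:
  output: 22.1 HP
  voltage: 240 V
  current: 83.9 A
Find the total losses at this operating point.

3650 W

P_in = V·I = 240×83.9 = 20136 W
P_out = 22.1×746 = 16487 W
Losses = P_in − P_out = 20136 − 16487 = 3649 W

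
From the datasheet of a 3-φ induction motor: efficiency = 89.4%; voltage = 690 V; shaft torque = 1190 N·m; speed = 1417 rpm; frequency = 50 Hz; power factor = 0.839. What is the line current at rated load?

ω = 2π×1417/60 = 148.4 rad/s; P_out = τω = 1190 × 148.4 = 176596 W
P_in = P_out / η = 176596 / 0.894 = 197535 W
I_L = P_in / (√3·V_L·cosφ) = 197535 / (1.732 × 690 × 0.839) = 197 A

197 A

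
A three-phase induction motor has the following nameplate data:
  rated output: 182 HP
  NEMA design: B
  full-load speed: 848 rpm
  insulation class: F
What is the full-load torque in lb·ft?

P_out = 182 × 746 = 135772 W
ω = 2π × 848/60 = 88.8 rad/s
τ = P_out/ω = 135772/88.8 = 1529 N·m
In lb·ft: 1529/1.356 = 1130 lb·ft

1130 lb·ft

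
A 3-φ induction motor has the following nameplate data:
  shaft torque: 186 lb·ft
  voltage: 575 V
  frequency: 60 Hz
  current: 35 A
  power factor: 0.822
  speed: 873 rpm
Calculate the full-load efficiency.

80.5 %

τ = 186 lb·ft × 1.356 = 252.2 N·m
ω = 2π × 873/60 = 91.42 rad/s; P_out = τω = 252.2 × 91.42 = 23056 W
P_in = √3·V_L·I_L·cosφ = 1.732 × 575 × 35 × 0.822 = 28652 W
η = P_out / P_in = 23056 / 28652 = 0.805 = 80.5%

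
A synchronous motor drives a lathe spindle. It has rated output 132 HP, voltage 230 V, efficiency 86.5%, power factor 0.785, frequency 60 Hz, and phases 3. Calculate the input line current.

364 A

P_out = 132 × 746 = 98472 W
P_in = P_out / η = 98472 / 0.865 = 113840 W
I_L = P_in / (√3·V_L·cosφ) = 113840 / (1.732 × 230 × 0.785) = 364 A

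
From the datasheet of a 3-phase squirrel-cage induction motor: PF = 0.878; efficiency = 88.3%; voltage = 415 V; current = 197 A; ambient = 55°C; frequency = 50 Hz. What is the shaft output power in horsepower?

147 HP

P_in = √3·V·I·cosφ = 1.732 × 415 × 197 × 0.878 = 124325 W
P_out = η·P_in = 0.883 × 124325 = 109779 W
= 109779/746 = 147 HP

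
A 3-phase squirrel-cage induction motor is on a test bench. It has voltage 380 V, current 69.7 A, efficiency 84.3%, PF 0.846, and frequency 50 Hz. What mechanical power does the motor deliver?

32.7 kW

P_in = √3·V·I·cosφ = 1.732 × 380 × 69.7 × 0.846 = 38809 W
P_out = η·P_in = 0.843 × 38809 = 32716 W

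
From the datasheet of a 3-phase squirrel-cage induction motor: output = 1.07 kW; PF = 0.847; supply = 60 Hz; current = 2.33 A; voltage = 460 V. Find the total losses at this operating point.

502 W

P_in = √3·V·I·cosφ = 1.732×460×2.33×0.847 = 1572 W
P_out = 1070 W
Losses = P_in − P_out = 1572 − 1070 = 502 W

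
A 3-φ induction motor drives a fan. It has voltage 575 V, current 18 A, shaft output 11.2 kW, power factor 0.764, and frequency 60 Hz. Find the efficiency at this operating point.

P_out = 11.2 kW = 11200 W
P_in = √3·V_L·I_L·cosφ = 1.732 × 575 × 18 × 0.764 = 13696 W
η = P_out / P_in = 11200 / 13696 = 0.818 = 81.8%

81.8 %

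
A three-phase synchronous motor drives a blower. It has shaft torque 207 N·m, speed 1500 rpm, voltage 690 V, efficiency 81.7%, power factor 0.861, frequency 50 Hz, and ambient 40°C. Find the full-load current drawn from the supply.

ω = 2π×1500/60 = 157.1 rad/s; P_out = τω = 207 × 157.1 = 32520 W
P_in = P_out / η = 32520 / 0.817 = 39804 W
I_L = P_in / (√3·V_L·cosφ) = 39804 / (1.732 × 690 × 0.861) = 38.7 A

38.7 A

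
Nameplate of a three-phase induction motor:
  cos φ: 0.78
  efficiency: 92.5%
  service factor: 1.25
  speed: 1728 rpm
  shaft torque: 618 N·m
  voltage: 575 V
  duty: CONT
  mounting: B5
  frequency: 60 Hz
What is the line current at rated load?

ω = 2π×1728/60 = 181 rad/s; P_out = τω = 618 × 181 = 111858 W
P_in = P_out / η = 111858 / 0.925 = 120928 W
I_L = P_in / (√3·V_L·cosφ) = 120928 / (1.732 × 575 × 0.78) = 156 A

156 A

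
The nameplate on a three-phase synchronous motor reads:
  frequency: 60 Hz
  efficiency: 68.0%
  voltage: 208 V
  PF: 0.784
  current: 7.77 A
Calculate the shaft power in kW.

P_in = √3·V·I·cosφ = 1.732 × 208 × 7.77 × 0.784 = 2195 W
P_out = η·P_in = 0.68 × 2195 = 1493 W

1.49 kW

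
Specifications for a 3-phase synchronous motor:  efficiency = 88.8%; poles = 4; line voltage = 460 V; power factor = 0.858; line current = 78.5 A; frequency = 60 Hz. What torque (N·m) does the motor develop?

253 N·m

P_in = √3·V·I·cosφ = 1.732 × 460 × 78.5 × 0.858 = 53661 W
P_out = η·P_in = 0.888 × 53661 = 47651 W
n = n_s = 120×60/4 = 1800 rpm (synchronous)
ω = 2π×1800/60 = 188.5 rad/s
τ = P_out/ω = 47651/188.5 = 253 N·m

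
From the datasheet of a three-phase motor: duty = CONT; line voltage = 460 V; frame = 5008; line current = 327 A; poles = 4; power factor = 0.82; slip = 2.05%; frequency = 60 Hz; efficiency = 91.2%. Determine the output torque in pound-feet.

778 lb·ft

P_in = √3·V·I·cosφ = 1.732 × 460 × 327 × 0.82 = 213633 W
P_out = η·P_in = 0.912 × 213633 = 194833 W
n_s = 120×60/4 = 1800 rpm; n = 1800×(1−0.0205) = 1763 rpm
ω = 2π×1763/60 = 184.6 rad/s
τ = P_out/ω = 194833/184.6 = 1055 N·m
In lb·ft: 1055/1.356 = 778 lb·ft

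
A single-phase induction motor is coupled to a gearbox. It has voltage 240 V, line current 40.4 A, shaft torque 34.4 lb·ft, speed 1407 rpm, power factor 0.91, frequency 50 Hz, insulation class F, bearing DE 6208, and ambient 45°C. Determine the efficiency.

77.9 %

τ = 34.4 lb·ft × 1.356 = 46.65 N·m
ω = 2π × 1407/60 = 147.3 rad/s; P_out = τω = 46.65 × 147.3 = 6872 W
P_in = V·I·cosφ = 240 × 40.4 × 0.91 = 8823 W
η = P_out / P_in = 6872 / 8823 = 0.779 = 77.9%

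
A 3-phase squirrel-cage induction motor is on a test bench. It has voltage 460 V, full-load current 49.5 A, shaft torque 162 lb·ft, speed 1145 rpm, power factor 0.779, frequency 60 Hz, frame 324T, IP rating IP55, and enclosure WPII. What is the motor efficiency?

85.7 %

τ = 162 lb·ft × 1.356 = 219.7 N·m
ω = 2π × 1145/60 = 119.9 rad/s; P_out = τω = 219.7 × 119.9 = 26342 W
P_in = √3·V_L·I_L·cosφ = 1.732 × 460 × 49.5 × 0.779 = 30722 W
η = P_out / P_in = 26342 / 30722 = 0.857 = 85.7%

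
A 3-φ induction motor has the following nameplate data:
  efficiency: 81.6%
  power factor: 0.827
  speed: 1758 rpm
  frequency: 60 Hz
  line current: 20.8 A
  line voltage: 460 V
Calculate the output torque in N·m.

60.7 N·m

P_in = √3·V·I·cosφ = 1.732 × 460 × 20.8 × 0.827 = 13705 W
P_out = η·P_in = 0.816 × 13705 = 11183 W
n = 1758 rpm
ω = 2π×1758/60 = 184.1 rad/s
τ = P_out/ω = 11183/184.1 = 60.7 N·m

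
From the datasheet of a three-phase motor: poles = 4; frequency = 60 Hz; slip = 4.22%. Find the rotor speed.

n_s = 120f/p = 120×60/4 = 1800 rpm
n = n_s(1 − s) = 1800 × (1 − 0.0422) = 1724 rpm

1724 rpm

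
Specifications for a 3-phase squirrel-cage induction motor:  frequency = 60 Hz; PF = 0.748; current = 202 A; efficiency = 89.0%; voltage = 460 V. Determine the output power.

P_in = √3·V·I·cosφ = 1.732 × 460 × 202 × 0.748 = 120381 W
P_out = η·P_in = 0.89 × 120381 = 107139 W

107 kW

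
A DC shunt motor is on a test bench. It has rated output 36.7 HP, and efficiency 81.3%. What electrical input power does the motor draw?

33.7 kW

P_out = 36.7 × 746 = 27378 W
P_in = P_out/η = 27378/0.813 = 33675 W = 33.7 kW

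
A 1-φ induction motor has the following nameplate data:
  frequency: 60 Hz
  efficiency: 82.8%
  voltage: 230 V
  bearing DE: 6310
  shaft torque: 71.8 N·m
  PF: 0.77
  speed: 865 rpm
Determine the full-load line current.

44.4 A

ω = 2π×865/60 = 90.58 rad/s; P_out = τω = 71.8 × 90.58 = 6504 W
P_in = P_out / η = 6504 / 0.828 = 7855 W
I = P_in / (V·cosφ) = 7855 / (230 × 0.77) = 44.4 A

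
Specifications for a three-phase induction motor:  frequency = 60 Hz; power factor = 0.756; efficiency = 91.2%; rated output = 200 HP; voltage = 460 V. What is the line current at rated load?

P_out = 200 × 746 = 149200 W
P_in = P_out / η = 149200 / 0.912 = 163596 W
I_L = P_in / (√3·V_L·cosφ) = 163596 / (1.732 × 460 × 0.756) = 272 A

272 A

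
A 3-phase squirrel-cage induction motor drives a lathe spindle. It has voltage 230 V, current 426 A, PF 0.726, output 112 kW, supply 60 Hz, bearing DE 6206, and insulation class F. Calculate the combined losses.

11200 W

P_in = √3·V·I·cosφ = 1.732×230×426×0.726 = 123203 W
P_out = 112000 W
Losses = P_in − P_out = 123203 − 112000 = 11203 W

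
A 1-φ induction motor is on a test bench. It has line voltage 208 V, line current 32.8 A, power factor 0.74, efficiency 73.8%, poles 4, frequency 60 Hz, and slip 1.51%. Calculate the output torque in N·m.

P_in = V·I·cosφ = 208 × 32.8 × 0.74 = 5049 W
P_out = η·P_in = 0.738 × 5049 = 3726 W
n_s = 120×60/4 = 1800 rpm; n = 1800×(1−0.0151) = 1773 rpm
ω = 2π×1773/60 = 185.7 rad/s
τ = P_out/ω = 3726/185.7 = 20.1 N·m

20.1 N·m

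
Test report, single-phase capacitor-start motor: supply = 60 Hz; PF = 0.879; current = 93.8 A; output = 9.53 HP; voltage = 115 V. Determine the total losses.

2370 W

P_in = V·I·cosφ = 115×93.8×0.879 = 9482 W
P_out = 9.53×746 = 7109 W
Losses = P_in − P_out = 9482 − 7109 = 2373 W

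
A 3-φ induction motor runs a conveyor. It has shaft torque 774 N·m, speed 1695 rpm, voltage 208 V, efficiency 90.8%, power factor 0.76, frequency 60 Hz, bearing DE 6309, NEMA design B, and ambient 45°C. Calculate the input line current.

ω = 2π×1695/60 = 177.5 rad/s; P_out = τω = 774 × 177.5 = 137385 W
P_in = P_out / η = 137385 / 0.908 = 151305 W
I_L = P_in / (√3·V_L·cosφ) = 151305 / (1.732 × 208 × 0.76) = 553 A

553 A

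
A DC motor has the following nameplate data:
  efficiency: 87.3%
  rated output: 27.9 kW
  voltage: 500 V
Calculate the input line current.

63.9 A

P_out = 27.9 kW = 27900 W
P_in = P_out / η = 27900 / 0.873 = 31959 W
I = P_in / V = 31959 / 500 = 63.9 A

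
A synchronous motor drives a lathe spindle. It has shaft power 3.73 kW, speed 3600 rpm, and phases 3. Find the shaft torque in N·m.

9.89 N·m

ω = 2π × 3600/60 = 377 rad/s
τ = P/ω = 3730/377 = 9.89 N·m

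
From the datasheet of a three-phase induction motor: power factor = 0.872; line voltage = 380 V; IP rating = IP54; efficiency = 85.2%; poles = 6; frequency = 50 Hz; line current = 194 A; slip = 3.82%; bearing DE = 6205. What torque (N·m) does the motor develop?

942 N·m

P_in = √3·V·I·cosφ = 1.732 × 380 × 194 × 0.872 = 111340 W
P_out = η·P_in = 0.852 × 111340 = 94862 W
n_s = 120×50/6 = 1000 rpm; n = 1000×(1−0.0382) = 962 rpm
ω = 2π×962/60 = 100.7 rad/s
τ = P_out/ω = 94862/100.7 = 942 N·m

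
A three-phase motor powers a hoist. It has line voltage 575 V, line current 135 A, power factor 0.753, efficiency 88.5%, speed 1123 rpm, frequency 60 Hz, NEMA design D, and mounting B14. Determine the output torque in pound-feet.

P_in = √3·V·I·cosφ = 1.732 × 575 × 135 × 0.753 = 101238 W
P_out = η·P_in = 0.885 × 101238 = 89596 W
n = 1123 rpm
ω = 2π×1123/60 = 117.6 rad/s
τ = P_out/ω = 89596/117.6 = 761.9 N·m
In lb·ft: 761.9/1.356 = 562 lb·ft

562 lb·ft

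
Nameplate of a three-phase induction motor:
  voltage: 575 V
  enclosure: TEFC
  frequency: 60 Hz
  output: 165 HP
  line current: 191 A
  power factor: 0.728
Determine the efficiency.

88.9 %

P_out = 165 × 746 = 123090 W
P_in = √3·V_L·I_L·cosφ = 1.732 × 575 × 191 × 0.728 = 138478 W
η = P_out / P_in = 123090 / 138478 = 0.889 = 88.9%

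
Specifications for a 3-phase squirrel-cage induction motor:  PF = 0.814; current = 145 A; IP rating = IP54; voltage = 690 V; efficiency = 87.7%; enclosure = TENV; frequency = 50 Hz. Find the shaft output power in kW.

P_in = √3·V·I·cosφ = 1.732 × 690 × 145 × 0.814 = 141055 W
P_out = η·P_in = 0.877 × 141055 = 123705 W

124 kW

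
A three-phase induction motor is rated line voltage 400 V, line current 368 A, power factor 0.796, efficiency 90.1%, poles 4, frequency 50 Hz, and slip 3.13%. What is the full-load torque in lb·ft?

P_in = √3·V·I·cosφ = 1.732 × 400 × 368 × 0.796 = 202941 W
P_out = η·P_in = 0.901 × 202941 = 182850 W
n_s = 120×50/4 = 1500 rpm; n = 1500×(1−0.0313) = 1453 rpm
ω = 2π×1453/60 = 152.2 rad/s
τ = P_out/ω = 182850/152.2 = 1201 N·m
In lb·ft: 1201/1.356 = 886 lb·ft

886 lb·ft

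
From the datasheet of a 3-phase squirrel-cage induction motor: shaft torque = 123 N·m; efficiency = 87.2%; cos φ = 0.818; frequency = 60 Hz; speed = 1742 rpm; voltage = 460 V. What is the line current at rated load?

39.5 A

ω = 2π×1742/60 = 182.4 rad/s; P_out = τω = 123 × 182.4 = 22435 W
P_in = P_out / η = 22435 / 0.872 = 25728 W
I_L = P_in / (√3·V_L·cosφ) = 25728 / (1.732 × 460 × 0.818) = 39.5 A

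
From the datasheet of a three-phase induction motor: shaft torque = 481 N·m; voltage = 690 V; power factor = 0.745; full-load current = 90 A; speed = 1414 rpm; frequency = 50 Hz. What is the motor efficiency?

ω = 2π × 1414/60 = 148.1 rad/s; P_out = τω = 481 × 148.1 = 71236 W
P_in = √3·V_L·I_L·cosφ = 1.732 × 690 × 90 × 0.745 = 80130 W
η = P_out / P_in = 71236 / 80130 = 0.889 = 88.9%

88.9 %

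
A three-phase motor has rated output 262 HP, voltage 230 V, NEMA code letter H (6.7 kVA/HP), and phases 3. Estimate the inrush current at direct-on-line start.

4410 A

S_LR = 6.7 × 262 = 1755.4 kVA
I_LR = S_LR/(√3·V_L) = 1755400/(1.732×230) = 4410 A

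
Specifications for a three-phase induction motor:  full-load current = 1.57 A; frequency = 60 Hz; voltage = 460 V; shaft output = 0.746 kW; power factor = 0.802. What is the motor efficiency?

P_out = 0.746 kW = 746 W
P_in = √3·V_L·I_L·cosφ = 1.732 × 460 × 1.57 × 0.802 = 1003 W
η = P_out / P_in = 746 / 1003 = 0.744 = 74.4%

74.4 %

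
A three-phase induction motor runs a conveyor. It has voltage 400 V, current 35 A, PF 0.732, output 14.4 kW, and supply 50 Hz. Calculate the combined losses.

P_in = √3·V·I·cosφ = 1.732×400×35×0.732 = 17750 W
P_out = 14400 W
Losses = P_in − P_out = 17750 − 14400 = 3350 W

3350 W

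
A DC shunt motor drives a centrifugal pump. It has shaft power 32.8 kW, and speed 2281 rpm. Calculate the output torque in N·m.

137 N·m

ω = 2π × 2281/60 = 238.9 rad/s
τ = P/ω = 32800/238.9 = 137 N·m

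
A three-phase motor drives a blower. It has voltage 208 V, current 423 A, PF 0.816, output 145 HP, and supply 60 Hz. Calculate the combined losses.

P_in = √3·V·I·cosφ = 1.732×208×423×0.816 = 124349 W
P_out = 145×746 = 108170 W
Losses = P_in − P_out = 124349 − 108170 = 16179 W

16.2 kW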